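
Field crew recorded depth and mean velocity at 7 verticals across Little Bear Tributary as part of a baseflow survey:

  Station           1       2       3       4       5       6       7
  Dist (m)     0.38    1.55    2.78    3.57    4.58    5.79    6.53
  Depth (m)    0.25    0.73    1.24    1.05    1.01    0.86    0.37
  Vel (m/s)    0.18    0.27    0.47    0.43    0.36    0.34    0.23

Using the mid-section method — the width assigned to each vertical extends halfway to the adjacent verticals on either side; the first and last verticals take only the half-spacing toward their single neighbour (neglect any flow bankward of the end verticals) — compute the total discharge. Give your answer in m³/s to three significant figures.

1.98 m³/s

w_1 = (1.55 − 0.38)/2 = 0.585 m; q_1 = 0.18 × 0.25 × 0.585 = 0.02633 m³/s
w_2 = (2.78 − 0.38)/2 = 1.2 m; q_2 = 0.27 × 0.73 × 1.2 = 0.2365 m³/s
w_3 = (3.57 − 1.55)/2 = 1.01 m; q_3 = 0.47 × 1.24 × 1.01 = 0.5886 m³/s
w_4 = (4.58 − 2.78)/2 = 0.9 m; q_4 = 0.43 × 1.05 × 0.9 = 0.4064 m³/s
w_5 = (5.79 − 3.57)/2 = 1.11 m; q_5 = 0.36 × 1.01 × 1.11 = 0.4036 m³/s
w_6 = (6.53 − 4.58)/2 = 0.975 m; q_6 = 0.34 × 0.86 × 0.975 = 0.2851 m³/s
w_7 = (6.53 − 5.79)/2 = 0.37 m; q_7 = 0.23 × 0.37 × 0.37 = 0.03149 m³/s
Q = Σ qᵢ = 1.978 m³/s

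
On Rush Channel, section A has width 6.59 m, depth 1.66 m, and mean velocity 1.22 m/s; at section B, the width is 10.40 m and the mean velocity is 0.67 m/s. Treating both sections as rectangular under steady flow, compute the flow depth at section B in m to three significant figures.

Q = A₁V₁ = (6.59×1.66) × 1.22 = 13.35 m³/s
d₂ = Q/(b₂ V₂) = 13.35/(10.40×0.67) = 1.915 m

1.92 m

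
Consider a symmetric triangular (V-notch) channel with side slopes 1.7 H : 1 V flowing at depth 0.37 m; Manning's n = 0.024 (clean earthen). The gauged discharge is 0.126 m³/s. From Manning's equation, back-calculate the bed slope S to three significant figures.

A = z·y² = 1.7×0.37² = 0.2327 m²
P = 2y√(1+z²) = 2×0.37×√(1+1.7²) = 1.460 m
R = A/P = 0.2327/1.460 = 0.1595 m
S = (Q·n / (1·A·R^(2/3)))² = (0.126×0.024 / (1×0.2327×0.2941))² = 0.001953

0.00195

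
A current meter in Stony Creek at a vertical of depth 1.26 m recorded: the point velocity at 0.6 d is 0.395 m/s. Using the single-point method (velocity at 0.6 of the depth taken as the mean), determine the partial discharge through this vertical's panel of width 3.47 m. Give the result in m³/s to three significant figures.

v̄ = v₀.₆ = 0.395 m/s
q = v̄ × d × w = 0.3950 × 1.26 × 3.47 = 1.727 m³/s

1.73 m³/s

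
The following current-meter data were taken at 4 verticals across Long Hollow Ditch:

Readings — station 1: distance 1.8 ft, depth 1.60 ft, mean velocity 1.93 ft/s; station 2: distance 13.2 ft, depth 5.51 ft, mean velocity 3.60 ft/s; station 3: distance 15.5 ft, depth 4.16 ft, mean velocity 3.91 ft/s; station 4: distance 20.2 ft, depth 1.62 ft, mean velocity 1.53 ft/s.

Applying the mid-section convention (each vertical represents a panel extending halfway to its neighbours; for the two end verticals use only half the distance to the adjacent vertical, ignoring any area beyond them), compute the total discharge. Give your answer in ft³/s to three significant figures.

216 ft³/s

w_1 = (13.2 − 1.8)/2 = 5.7 ft; q_1 = 1.93 × 1.60 × 5.7 = 17.60 ft³/s
w_2 = (15.5 − 1.8)/2 = 6.85 ft; q_2 = 3.60 × 5.51 × 6.85 = 135.9 ft³/s
w_3 = (20.2 − 13.2)/2 = 3.5 ft; q_3 = 3.91 × 4.16 × 3.5 = 56.93 ft³/s
w_4 = (20.2 − 15.5)/2 = 2.35 ft; q_4 = 1.53 × 1.62 × 2.35 = 5.825 ft³/s
Q = Σ qᵢ = 216.2 ft³/s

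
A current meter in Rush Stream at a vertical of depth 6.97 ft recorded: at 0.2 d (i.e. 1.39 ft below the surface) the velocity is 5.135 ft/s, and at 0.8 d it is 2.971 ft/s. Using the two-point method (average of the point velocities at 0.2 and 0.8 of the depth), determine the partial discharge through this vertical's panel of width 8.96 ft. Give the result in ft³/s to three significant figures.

253 ft³/s

v̄ = (5.135 + 2.971) / 2 = 4.053 ft/s
q = v̄ × d × w = 4.053 × 6.97 × 8.96 = 253.1 ft³/s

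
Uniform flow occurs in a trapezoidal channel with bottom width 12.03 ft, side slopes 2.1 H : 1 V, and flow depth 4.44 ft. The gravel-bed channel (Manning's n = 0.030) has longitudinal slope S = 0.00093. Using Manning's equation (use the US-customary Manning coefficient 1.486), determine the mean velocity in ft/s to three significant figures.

A = (b + z·y)·y = (12.03 + 2.1×4.44)×4.44 = 94.81 ft²
P = b + 2y√(1+z²) = 12.03 + 2×4.44×√(1+2.1²) = 32.68 ft
R = A/P = 94.81/32.68 = 2.901 ft
Q = (1.486/n)·A·R^(2/3)·S^(1/2) = (1.486/0.030) × 94.81 × 2.901^(2/3) × 0.00093^(1/2) = 291.3 ft³/s
V = Q/A = 291.3/94.81 = 3.072 ft/s

3.07 ft/s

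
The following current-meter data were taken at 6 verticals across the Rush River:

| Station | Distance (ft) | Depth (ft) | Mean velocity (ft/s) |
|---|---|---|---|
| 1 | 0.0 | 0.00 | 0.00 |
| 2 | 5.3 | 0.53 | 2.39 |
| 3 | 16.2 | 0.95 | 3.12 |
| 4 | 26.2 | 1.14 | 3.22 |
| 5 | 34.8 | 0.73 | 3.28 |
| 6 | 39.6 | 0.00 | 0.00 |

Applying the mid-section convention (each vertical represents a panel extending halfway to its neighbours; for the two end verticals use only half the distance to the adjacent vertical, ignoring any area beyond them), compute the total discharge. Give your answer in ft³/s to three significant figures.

w_2 = (16.2 − 0.0)/2 = 8.1 ft; q_2 = 2.39 × 0.53 × 8.1 = 10.26 ft³/s
w_3 = (26.2 − 5.3)/2 = 10.45 ft; q_3 = 3.12 × 0.95 × 10.45 = 30.97 ft³/s
w_4 = (34.8 − 16.2)/2 = 9.3 ft; q_4 = 3.22 × 1.14 × 9.3 = 34.14 ft³/s
w_5 = (39.6 − 26.2)/2 = 6.7 ft; q_5 = 3.28 × 0.73 × 6.7 = 16.04 ft³/s
Stations 1, 6 contribute zero (depth or velocity is 0).
Q = Σ qᵢ = 91.41 ft³/s

91.4 ft³/s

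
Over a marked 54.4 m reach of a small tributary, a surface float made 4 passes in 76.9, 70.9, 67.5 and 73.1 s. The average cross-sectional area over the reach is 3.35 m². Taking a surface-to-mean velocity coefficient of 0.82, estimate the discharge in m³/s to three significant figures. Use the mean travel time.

t̄ = (76.9 + 70.9 + 67.5 + 73.1) / 4 = 72.1 s
v_surface = L / t̄ = 54.4 / 72.1 = 0.7545 m/s
v_mean = 0.82 × 0.7545 = 0.6187 m/s
Q = A × v_mean = 3.35 × 0.6187 = 2.073 m³/s

2.07 m³/s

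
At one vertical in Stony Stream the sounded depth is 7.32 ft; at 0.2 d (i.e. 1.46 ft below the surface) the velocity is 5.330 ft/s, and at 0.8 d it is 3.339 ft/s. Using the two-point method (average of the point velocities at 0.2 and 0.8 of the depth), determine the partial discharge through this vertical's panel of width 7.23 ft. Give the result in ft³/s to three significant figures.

v̄ = (5.330 + 3.339) / 2 = 4.335 ft/s
q = v̄ × d × w = 4.335 × 7.32 × 7.23 = 229.4 ft³/s

229 ft³/s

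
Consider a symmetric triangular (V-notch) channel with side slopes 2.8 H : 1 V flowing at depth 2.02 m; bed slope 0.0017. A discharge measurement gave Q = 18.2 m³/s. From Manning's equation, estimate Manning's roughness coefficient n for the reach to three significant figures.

A = z·y² = 2.8×2.02² = 11.43 m²
P = 2y√(1+z²) = 2×2.02×√(1+2.8²) = 12.01 m
R = A/P = 11.43/12.01 = 0.9512 m
n = (1/Q)·A·R^(2/3)·S^(1/2) = (1/18.2) × 11.43 × 0.9672 × 0.04123 = 0.02503

0.0250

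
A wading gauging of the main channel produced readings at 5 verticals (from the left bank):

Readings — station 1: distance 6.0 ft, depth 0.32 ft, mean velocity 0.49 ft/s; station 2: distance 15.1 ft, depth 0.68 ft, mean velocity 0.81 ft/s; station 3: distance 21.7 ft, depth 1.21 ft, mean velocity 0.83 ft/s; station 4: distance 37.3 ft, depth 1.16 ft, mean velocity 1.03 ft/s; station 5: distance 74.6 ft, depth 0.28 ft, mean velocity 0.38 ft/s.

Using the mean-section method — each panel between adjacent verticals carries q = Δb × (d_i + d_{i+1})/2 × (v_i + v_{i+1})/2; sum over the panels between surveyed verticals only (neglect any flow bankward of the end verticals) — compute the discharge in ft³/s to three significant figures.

44.2 ft³/s

Panel 1-2: Δb = 9.1 ft, d̄ = (0.32+0.68)/2 = 0.5, v̄ = (0.49+0.81)/2 = 0.65 → q = 9.1×0.5×0.65 = 2.958 ft³/s
Panel 2-3: Δb = 6.6 ft, d̄ = (0.68+1.21)/2 = 0.945, v̄ = (0.81+0.83)/2 = 0.82 → q = 6.6×0.945×0.82 = 5.114 ft³/s
Panel 3-4: Δb = 15.6 ft, d̄ = (1.21+1.16)/2 = 1.185, v̄ = (0.83+1.03)/2 = 0.93 → q = 15.6×1.185×0.93 = 17.19 ft³/s
Panel 4-5: Δb = 37.3 ft, d̄ = (1.16+0.28)/2 = 0.72, v̄ = (1.03+0.38)/2 = 0.705 → q = 37.3×0.72×0.705 = 18.93 ft³/s
Q = Σ q = 44.20 ft³/s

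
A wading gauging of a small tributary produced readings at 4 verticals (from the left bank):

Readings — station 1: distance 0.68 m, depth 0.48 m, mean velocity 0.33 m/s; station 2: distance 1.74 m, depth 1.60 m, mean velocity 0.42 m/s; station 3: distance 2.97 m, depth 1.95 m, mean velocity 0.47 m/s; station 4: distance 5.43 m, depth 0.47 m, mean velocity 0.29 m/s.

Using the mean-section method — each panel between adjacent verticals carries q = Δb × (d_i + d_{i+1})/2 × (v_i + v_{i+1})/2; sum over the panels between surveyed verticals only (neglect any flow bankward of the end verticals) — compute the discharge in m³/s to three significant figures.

Panel 1-2: Δb = 1.06 m, d̄ = (0.48+1.60)/2 = 1.04, v̄ = (0.33+0.42)/2 = 0.375 → q = 1.06×1.04×0.375 = 0.4134 m³/s
Panel 2-3: Δb = 1.23 m, d̄ = (1.60+1.95)/2 = 1.775, v̄ = (0.42+0.47)/2 = 0.445 → q = 1.23×1.775×0.445 = 0.9715 m³/s
Panel 3-4: Δb = 2.46 m, d̄ = (1.95+0.47)/2 = 1.21, v̄ = (0.47+0.29)/2 = 0.38 → q = 2.46×1.21×0.38 = 1.131 m³/s
Q = Σ q = 2.516 m³/s

2.52 m³/s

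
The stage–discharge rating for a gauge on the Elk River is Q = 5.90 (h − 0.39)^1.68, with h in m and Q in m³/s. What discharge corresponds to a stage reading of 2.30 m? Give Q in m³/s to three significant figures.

Q = 5.90 × (2.30 − 0.39)^1.68 = 5.90 × 1.91^1.68 = 17.50 m³/s

17.5 m³/s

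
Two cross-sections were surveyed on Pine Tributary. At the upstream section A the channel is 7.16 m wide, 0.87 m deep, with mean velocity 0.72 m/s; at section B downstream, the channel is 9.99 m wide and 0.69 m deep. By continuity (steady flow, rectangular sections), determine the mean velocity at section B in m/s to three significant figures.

Q = A₁V₁ = (7.16×0.87) × 0.72 = 4.485 m³/s
A₂ = 9.99 × 0.69 = 6.893 m²
V₂ = Q/A₂ = 4.485/6.893 = 0.6507 m/s

0.651 m/s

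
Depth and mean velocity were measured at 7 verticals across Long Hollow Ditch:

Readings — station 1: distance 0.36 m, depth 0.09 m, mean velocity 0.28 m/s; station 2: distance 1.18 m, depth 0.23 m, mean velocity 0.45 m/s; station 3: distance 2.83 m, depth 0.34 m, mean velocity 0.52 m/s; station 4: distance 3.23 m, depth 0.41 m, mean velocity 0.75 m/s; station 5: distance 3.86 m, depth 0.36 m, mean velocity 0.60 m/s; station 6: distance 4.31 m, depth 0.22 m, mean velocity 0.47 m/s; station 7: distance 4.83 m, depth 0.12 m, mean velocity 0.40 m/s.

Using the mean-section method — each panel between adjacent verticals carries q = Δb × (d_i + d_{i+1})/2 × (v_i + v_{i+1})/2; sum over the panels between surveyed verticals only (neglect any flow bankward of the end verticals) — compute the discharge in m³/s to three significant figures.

Panel 1-2: Δb = 0.82 m, d̄ = (0.09+0.23)/2 = 0.16, v̄ = (0.28+0.45)/2 = 0.365 → q = 0.82×0.16×0.365 = 0.04789 m³/s
Panel 2-3: Δb = 1.65 m, d̄ = (0.23+0.34)/2 = 0.285, v̄ = (0.45+0.52)/2 = 0.485 → q = 1.65×0.285×0.485 = 0.2281 m³/s
Panel 3-4: Δb = 0.4 m, d̄ = (0.34+0.41)/2 = 0.375, v̄ = (0.52+0.75)/2 = 0.635 → q = 0.4×0.375×0.635 = 0.09525 m³/s
Panel 4-5: Δb = 0.63 m, d̄ = (0.41+0.36)/2 = 0.385, v̄ = (0.75+0.60)/2 = 0.675 → q = 0.63×0.385×0.675 = 0.1637 m³/s
Panel 5-6: Δb = 0.45 m, d̄ = (0.36+0.22)/2 = 0.29, v̄ = (0.60+0.47)/2 = 0.535 → q = 0.45×0.29×0.535 = 0.06982 m³/s
Panel 6-7: Δb = 0.52 m, d̄ = (0.22+0.12)/2 = 0.17, v̄ = (0.47+0.40)/2 = 0.435 → q = 0.52×0.17×0.435 = 0.03845 m³/s
Q = Σ q = 0.6432 m³/s

0.643 m³/s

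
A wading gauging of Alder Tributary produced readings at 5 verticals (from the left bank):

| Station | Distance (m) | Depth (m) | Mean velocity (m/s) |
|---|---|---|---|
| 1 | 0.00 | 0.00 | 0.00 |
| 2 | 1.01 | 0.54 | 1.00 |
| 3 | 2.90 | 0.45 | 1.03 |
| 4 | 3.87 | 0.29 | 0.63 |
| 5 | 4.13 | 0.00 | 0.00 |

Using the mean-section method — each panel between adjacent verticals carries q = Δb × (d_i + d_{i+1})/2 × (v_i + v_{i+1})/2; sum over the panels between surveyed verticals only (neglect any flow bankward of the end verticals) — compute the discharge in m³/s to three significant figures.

Panel 1-2: Δb = 1.01 m, d̄ = (0.00+0.54)/2 = 0.27, v̄ = (0.00+1.00)/2 = 0.5 → q = 1.01×0.27×0.5 = 0.1364 m³/s
Panel 2-3: Δb = 1.89 m, d̄ = (0.54+0.45)/2 = 0.495, v̄ = (1.00+1.03)/2 = 1.015 → q = 1.89×0.495×1.015 = 0.9496 m³/s
Panel 3-4: Δb = 0.97 m, d̄ = (0.45+0.29)/2 = 0.37, v̄ = (1.03+0.63)/2 = 0.83 → q = 0.97×0.37×0.83 = 0.2979 m³/s
Panel 4-5: Δb = 0.26 m, d̄ = (0.29+0.00)/2 = 0.145, v̄ = (0.63+0.00)/2 = 0.315 → q = 0.26×0.145×0.315 = 0.01188 m³/s
Q = Σ q = 1.396 m³/s

1.40 m³/s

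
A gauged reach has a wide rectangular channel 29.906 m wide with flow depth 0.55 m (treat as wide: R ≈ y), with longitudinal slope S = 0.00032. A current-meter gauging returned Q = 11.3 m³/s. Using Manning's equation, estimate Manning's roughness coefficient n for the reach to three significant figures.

0.0175

A = b·y = 29.906 × 0.55 = 16.45 m²
Wide channel: R ≈ y = 0.55 m
n = (1/Q)·A·R^(2/3)·S^(1/2) = (1/11.3) × 16.45 × 0.6713 × 0.01789 = 0.01748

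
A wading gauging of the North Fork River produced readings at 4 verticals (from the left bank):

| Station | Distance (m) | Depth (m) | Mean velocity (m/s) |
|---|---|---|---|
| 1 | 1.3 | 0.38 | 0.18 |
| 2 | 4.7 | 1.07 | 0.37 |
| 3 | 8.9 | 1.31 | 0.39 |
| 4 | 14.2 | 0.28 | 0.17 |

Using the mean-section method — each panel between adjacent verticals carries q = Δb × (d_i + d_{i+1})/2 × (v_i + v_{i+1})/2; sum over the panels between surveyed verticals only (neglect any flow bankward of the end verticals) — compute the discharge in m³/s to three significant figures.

3.76 m³/s

Panel 1-2: Δb = 3.4 m, d̄ = (0.38+1.07)/2 = 0.725, v̄ = (0.18+0.37)/2 = 0.275 → q = 3.4×0.725×0.275 = 0.6779 m³/s
Panel 2-3: Δb = 4.2 m, d̄ = (1.07+1.31)/2 = 1.19, v̄ = (0.37+0.39)/2 = 0.38 → q = 4.2×1.19×0.38 = 1.899 m³/s
Panel 3-4: Δb = 5.3 m, d̄ = (1.31+0.28)/2 = 0.795, v̄ = (0.39+0.17)/2 = 0.28 → q = 5.3×0.795×0.28 = 1.180 m³/s
Q = Σ q = 3.757 m³/s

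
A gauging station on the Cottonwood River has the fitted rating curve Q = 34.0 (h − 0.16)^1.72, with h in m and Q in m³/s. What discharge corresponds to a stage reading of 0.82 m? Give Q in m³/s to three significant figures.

16.6 m³/s

Q = 34.0 × (0.82 − 0.16)^1.72 = 34.0 × 0.66^1.72 = 16.64 m³/s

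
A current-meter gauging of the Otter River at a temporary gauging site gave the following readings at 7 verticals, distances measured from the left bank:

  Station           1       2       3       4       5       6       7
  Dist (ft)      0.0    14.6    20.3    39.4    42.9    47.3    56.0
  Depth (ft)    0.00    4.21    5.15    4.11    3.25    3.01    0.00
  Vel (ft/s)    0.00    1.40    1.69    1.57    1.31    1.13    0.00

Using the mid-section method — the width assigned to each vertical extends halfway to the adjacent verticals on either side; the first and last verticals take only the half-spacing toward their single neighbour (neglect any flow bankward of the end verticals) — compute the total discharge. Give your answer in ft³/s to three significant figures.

280 ft³/s

w_2 = (20.3 − 0.0)/2 = 10.15 ft; q_2 = 1.40 × 4.21 × 10.15 = 59.82 ft³/s
w_3 = (39.4 − 14.6)/2 = 12.4 ft; q_3 = 1.69 × 5.15 × 12.4 = 107.9 ft³/s
w_4 = (42.9 − 20.3)/2 = 11.3 ft; q_4 = 1.57 × 4.11 × 11.3 = 72.92 ft³/s
w_5 = (47.3 − 39.4)/2 = 3.95 ft; q_5 = 1.31 × 3.25 × 3.95 = 16.82 ft³/s
w_6 = (56.0 − 42.9)/2 = 6.55 ft; q_6 = 1.13 × 3.01 × 6.55 = 22.28 ft³/s
Stations 1, 7 contribute zero (depth or velocity is 0).
Q = Σ qᵢ = 279.8 ft³/s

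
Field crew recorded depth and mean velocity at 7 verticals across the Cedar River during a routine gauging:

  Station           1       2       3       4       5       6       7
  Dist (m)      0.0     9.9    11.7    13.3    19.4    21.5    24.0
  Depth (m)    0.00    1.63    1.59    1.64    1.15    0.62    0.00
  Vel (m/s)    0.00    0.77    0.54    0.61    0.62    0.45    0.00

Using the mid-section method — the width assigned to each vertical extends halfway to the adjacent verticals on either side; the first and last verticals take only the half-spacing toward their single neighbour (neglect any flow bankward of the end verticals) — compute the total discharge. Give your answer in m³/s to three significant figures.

w_2 = (11.7 − 0.0)/2 = 5.85 m; q_2 = 0.77 × 1.63 × 5.85 = 7.342 m³/s
w_3 = (13.3 − 9.9)/2 = 1.7 m; q_3 = 0.54 × 1.59 × 1.7 = 1.460 m³/s
w_4 = (19.4 − 11.7)/2 = 3.85 m; q_4 = 0.61 × 1.64 × 3.85 = 3.852 m³/s
w_5 = (21.5 − 13.3)/2 = 4.1 m; q_5 = 0.62 × 1.15 × 4.1 = 2.923 m³/s
w_6 = (24.0 − 19.4)/2 = 2.3 m; q_6 = 0.45 × 0.62 × 2.3 = 0.6417 m³/s
Stations 1, 7 contribute zero (depth or velocity is 0).
Q = Σ qᵢ = 16.22 m³/s

16.2 m³/s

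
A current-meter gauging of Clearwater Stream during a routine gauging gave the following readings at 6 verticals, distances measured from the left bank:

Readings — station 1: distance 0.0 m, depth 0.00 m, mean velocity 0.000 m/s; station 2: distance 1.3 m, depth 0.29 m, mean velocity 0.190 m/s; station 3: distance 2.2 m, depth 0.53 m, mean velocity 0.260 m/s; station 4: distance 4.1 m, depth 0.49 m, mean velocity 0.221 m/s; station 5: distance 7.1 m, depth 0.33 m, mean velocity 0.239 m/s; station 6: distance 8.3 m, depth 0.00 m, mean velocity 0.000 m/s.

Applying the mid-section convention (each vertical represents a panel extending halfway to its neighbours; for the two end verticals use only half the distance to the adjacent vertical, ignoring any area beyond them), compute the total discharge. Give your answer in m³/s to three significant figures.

0.684 m³/s

w_2 = (2.2 − 0.0)/2 = 1.1 m; q_2 = 0.190 × 0.29 × 1.1 = 0.06061 m³/s
w_3 = (4.1 − 1.3)/2 = 1.4 m; q_3 = 0.260 × 0.53 × 1.4 = 0.1929 m³/s
w_4 = (7.1 − 2.2)/2 = 2.45 m; q_4 = 0.221 × 0.49 × 2.45 = 0.2653 m³/s
w_5 = (8.3 − 4.1)/2 = 2.1 m; q_5 = 0.239 × 0.33 × 2.1 = 0.1656 m³/s
Stations 1, 6 contribute zero (depth or velocity is 0).
Q = Σ qᵢ = 0.6845 m³/s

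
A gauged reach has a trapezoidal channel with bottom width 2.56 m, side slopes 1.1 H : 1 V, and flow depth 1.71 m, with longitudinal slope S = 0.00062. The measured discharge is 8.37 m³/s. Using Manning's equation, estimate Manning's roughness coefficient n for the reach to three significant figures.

0.0225

A = (b + z·y)·y = (2.56 + 1.1×1.71)×1.71 = 7.594 m²
P = b + 2y√(1+z²) = 2.56 + 2×1.71×√(1+1.1²) = 7.644 m
R = A/P = 7.594/7.644 = 0.9934 m
n = (1/Q)·A·R^(2/3)·S^(1/2) = (1/8.37) × 7.594 × 0.9956 × 0.02490 = 0.02249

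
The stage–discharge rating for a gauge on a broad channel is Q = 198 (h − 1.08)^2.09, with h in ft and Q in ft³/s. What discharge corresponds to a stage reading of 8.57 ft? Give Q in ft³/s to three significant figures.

Q = 198 × (8.57 − 1.08)^2.09 = 198 × 7.49^2.09 = 13310 ft³/s

13300 ft³/s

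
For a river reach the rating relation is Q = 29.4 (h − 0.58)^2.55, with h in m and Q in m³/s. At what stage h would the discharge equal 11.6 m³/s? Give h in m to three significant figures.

1.27 m

h − h₀ = (Q/C)^(1/b) = (11.6/29.4)^(1/2.55) = 0.6944 m
h = 0.58 + 0.6944 = 1.274 m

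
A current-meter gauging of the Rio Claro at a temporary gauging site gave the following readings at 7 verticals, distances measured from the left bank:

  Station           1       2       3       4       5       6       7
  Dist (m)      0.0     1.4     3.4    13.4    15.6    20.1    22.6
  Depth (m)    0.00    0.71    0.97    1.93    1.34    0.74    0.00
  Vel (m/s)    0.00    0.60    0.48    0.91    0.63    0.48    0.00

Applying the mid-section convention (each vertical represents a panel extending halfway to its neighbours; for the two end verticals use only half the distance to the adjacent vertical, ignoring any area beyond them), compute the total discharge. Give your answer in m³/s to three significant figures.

w_2 = (3.4 − 0.0)/2 = 1.7 m; q_2 = 0.60 × 0.71 × 1.7 = 0.7242 m³/s
w_3 = (13.4 − 1.4)/2 = 6 m; q_3 = 0.48 × 0.97 × 6 = 2.794 m³/s
w_4 = (15.6 − 3.4)/2 = 6.1 m; q_4 = 0.91 × 1.93 × 6.1 = 10.71 m³/s
w_5 = (20.1 − 13.4)/2 = 3.35 m; q_5 = 0.63 × 1.34 × 3.35 = 2.828 m³/s
w_6 = (22.6 − 15.6)/2 = 3.5 m; q_6 = 0.48 × 0.74 × 3.5 = 1.243 m³/s
Stations 1, 7 contribute zero (depth or velocity is 0).
Q = Σ qᵢ = 18.30 m³/s

18.3 m³/s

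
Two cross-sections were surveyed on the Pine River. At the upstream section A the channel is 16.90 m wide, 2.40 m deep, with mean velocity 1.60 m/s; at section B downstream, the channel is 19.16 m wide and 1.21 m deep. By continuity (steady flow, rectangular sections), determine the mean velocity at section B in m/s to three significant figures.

2.80 m/s

Q = A₁V₁ = (16.90×2.40) × 1.60 = 64.90 m³/s
A₂ = 19.16 × 1.21 = 23.18 m²
V₂ = Q/A₂ = 64.90/23.18 = 2.799 m/s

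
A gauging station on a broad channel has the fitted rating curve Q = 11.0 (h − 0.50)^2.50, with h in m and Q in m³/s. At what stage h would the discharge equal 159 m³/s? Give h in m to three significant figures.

h − h₀ = (Q/C)^(1/b) = (159/11.0)^(1/2.50) = 2.911 m
h = 0.50 + 2.911 = 3.411 m

3.41 m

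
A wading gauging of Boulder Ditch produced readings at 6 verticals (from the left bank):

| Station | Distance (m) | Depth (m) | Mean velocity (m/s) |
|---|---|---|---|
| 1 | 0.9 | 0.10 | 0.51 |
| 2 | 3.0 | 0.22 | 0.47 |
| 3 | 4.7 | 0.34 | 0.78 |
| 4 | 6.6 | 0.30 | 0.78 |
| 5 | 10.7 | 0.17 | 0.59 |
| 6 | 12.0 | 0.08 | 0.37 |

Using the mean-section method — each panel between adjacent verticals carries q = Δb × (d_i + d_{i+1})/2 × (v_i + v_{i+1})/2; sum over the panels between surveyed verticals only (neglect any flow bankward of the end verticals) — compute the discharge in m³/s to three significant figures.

Panel 1-2: Δb = 2.1 m, d̄ = (0.10+0.22)/2 = 0.16, v̄ = (0.51+0.47)/2 = 0.49 → q = 2.1×0.16×0.49 = 0.1646 m³/s
Panel 2-3: Δb = 1.7 m, d̄ = (0.22+0.34)/2 = 0.28, v̄ = (0.47+0.78)/2 = 0.625 → q = 1.7×0.28×0.625 = 0.2975 m³/s
Panel 3-4: Δb = 1.9 m, d̄ = (0.34+0.30)/2 = 0.32, v̄ = (0.78+0.78)/2 = 0.78 → q = 1.9×0.32×0.78 = 0.4742 m³/s
Panel 4-5: Δb = 4.1 m, d̄ = (0.30+0.17)/2 = 0.235, v̄ = (0.78+0.59)/2 = 0.685 → q = 4.1×0.235×0.685 = 0.6600 m³/s
Panel 5-6: Δb = 1.3 m, d̄ = (0.17+0.08)/2 = 0.125, v̄ = (0.59+0.37)/2 = 0.48 → q = 1.3×0.125×0.48 = 0.07800 m³/s
Q = Σ q = 1.674 m³/s

1.67 m³/s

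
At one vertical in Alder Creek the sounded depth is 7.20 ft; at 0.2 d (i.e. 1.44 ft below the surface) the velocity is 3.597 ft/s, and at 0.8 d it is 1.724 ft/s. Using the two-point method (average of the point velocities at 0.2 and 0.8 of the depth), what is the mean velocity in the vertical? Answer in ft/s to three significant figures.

2.66 ft/s

v̄ = (3.597 + 1.724) / 2 = 2.661 ft/s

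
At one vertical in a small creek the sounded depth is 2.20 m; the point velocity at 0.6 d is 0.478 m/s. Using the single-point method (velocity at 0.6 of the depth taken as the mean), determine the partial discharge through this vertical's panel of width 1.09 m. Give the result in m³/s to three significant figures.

v̄ = v₀.₆ = 0.478 m/s
q = v̄ × d × w = 0.4780 × 2.20 × 1.09 = 1.146 m³/s

1.15 m³/s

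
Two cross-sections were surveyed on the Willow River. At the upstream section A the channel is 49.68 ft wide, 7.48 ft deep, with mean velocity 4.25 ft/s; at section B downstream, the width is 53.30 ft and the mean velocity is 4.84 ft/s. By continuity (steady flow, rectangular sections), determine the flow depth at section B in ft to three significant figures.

Q = A₁V₁ = (49.68×7.48) × 4.25 = 1579 ft³/s
d₂ = Q/(b₂ V₂) = 1579/(53.30×4.84) = 6.122 ft

6.12 ft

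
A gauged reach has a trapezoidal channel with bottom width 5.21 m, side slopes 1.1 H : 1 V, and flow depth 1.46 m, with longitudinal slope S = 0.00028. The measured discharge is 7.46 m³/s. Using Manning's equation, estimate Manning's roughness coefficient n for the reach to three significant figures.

0.0229

A = (b + z·y)·y = (5.21 + 1.1×1.46)×1.46 = 9.951 m²
P = b + 2y√(1+z²) = 5.21 + 2×1.46×√(1+1.1²) = 9.551 m
R = A/P = 9.951/9.551 = 1.042 m
n = (1/Q)·A·R^(2/3)·S^(1/2) = (1/7.46) × 9.951 × 1.028 × 0.01673 = 0.02294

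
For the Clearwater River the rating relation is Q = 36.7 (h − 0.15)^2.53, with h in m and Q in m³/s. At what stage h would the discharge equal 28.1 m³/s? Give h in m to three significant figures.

1.05 m

h − h₀ = (Q/C)^(1/b) = (28.1/36.7)^(1/2.53) = 0.8998 m
h = 0.15 + 0.8998 = 1.050 m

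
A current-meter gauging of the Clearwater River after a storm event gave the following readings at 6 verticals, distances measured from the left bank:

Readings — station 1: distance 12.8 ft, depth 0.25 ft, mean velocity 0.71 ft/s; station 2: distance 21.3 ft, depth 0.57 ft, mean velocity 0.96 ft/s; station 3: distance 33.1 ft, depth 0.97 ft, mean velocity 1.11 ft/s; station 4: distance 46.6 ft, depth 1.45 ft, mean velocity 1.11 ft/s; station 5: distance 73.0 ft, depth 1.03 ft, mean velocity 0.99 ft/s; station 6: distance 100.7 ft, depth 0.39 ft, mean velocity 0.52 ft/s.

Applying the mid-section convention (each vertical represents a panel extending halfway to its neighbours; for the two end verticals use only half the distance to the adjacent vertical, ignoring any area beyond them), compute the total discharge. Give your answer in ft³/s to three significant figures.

82.4 ft³/s

w_1 = (21.3 − 12.8)/2 = 4.25 ft; q_1 = 0.71 × 0.25 × 4.25 = 0.7544 ft³/s
w_2 = (33.1 − 12.8)/2 = 10.15 ft; q_2 = 0.96 × 0.57 × 10.15 = 5.554 ft³/s
w_3 = (46.6 − 21.3)/2 = 12.65 ft; q_3 = 1.11 × 0.97 × 12.65 = 13.62 ft³/s
w_4 = (73.0 − 33.1)/2 = 19.95 ft; q_4 = 1.11 × 1.45 × 19.95 = 32.11 ft³/s
w_5 = (100.7 − 46.6)/2 = 27.05 ft; q_5 = 0.99 × 1.03 × 27.05 = 27.58 ft³/s
w_6 = (100.7 − 73.0)/2 = 13.85 ft; q_6 = 0.52 × 0.39 × 13.85 = 2.809 ft³/s
Q = Σ qᵢ = 82.43 ft³/s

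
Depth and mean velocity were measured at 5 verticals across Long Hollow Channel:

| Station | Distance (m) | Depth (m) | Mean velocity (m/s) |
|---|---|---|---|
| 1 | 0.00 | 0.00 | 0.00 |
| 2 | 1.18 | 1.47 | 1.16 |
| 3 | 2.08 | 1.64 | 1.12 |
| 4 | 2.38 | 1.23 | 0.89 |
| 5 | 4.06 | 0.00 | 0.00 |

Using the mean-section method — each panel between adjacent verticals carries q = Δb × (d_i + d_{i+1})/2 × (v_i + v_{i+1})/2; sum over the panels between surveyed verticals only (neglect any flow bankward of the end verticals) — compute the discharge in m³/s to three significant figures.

Panel 1-2: Δb = 1.18 m, d̄ = (0.00+1.47)/2 = 0.735, v̄ = (0.00+1.16)/2 = 0.58 → q = 1.18×0.735×0.58 = 0.5030 m³/s
Panel 2-3: Δb = 0.9 m, d̄ = (1.47+1.64)/2 = 1.555, v̄ = (1.16+1.12)/2 = 1.14 → q = 0.9×1.555×1.14 = 1.595 m³/s
Panel 3-4: Δb = 0.3 m, d̄ = (1.64+1.23)/2 = 1.435, v̄ = (1.12+0.89)/2 = 1.005 → q = 0.3×1.435×1.005 = 0.4327 m³/s
Panel 4-5: Δb = 1.68 m, d̄ = (1.23+0.00)/2 = 0.615, v̄ = (0.89+0.00)/2 = 0.445 → q = 1.68×0.615×0.445 = 0.4598 m³/s
Q = Σ q = 2.991 m³/s

2.99 m³/s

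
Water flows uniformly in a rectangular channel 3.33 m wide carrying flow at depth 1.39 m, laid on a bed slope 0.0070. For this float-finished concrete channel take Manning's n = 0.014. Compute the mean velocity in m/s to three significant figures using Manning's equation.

4.97 m/s

A = b·y = 3.33 × 1.39 = 4.629 m²
P = b + 2y = 3.33 + 2×1.39 = 6.110 m
R = A/P = 4.629/6.110 = 0.7576 m
Q = (1/n)·A·R^(2/3)·S^(1/2) = (1/0.014) × 4.629 × 0.7576^(2/3) × 0.0070^(1/2) = 22.99 m³/s
V = Q/A = 22.99/4.629 = 4.966 m/s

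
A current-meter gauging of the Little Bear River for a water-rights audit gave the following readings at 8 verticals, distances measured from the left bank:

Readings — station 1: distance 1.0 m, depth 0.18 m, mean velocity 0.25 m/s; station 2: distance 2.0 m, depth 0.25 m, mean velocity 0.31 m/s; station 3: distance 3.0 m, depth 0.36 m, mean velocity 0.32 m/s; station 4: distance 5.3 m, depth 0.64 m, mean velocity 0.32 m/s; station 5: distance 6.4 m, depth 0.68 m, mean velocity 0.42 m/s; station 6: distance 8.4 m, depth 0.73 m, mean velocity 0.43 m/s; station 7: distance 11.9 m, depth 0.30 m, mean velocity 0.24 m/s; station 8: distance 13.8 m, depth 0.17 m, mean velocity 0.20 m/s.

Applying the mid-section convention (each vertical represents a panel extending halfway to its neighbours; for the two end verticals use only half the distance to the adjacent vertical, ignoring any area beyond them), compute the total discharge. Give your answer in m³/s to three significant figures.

w_1 = (2.0 − 1.0)/2 = 0.5 m; q_1 = 0.25 × 0.18 × 0.5 = 0.02250 m³/s
w_2 = (3.0 − 1.0)/2 = 1 m; q_2 = 0.31 × 0.25 × 1 = 0.07750 m³/s
w_3 = (5.3 − 2.0)/2 = 1.65 m; q_3 = 0.32 × 0.36 × 1.65 = 0.1901 m³/s
w_4 = (6.4 − 3.0)/2 = 1.7 m; q_4 = 0.32 × 0.64 × 1.7 = 0.3482 m³/s
w_5 = (8.4 − 5.3)/2 = 1.55 m; q_5 = 0.42 × 0.68 × 1.55 = 0.4427 m³/s
w_6 = (11.9 − 6.4)/2 = 2.75 m; q_6 = 0.43 × 0.73 × 2.75 = 0.8632 m³/s
w_7 = (13.8 − 8.4)/2 = 2.7 m; q_7 = 0.24 × 0.30 × 2.7 = 0.1944 m³/s
w_8 = (13.8 − 11.9)/2 = 0.95 m; q_8 = 0.20 × 0.17 × 0.95 = 0.03230 m³/s
Q = Σ qᵢ = 2.171 m³/s

2.17 m³/s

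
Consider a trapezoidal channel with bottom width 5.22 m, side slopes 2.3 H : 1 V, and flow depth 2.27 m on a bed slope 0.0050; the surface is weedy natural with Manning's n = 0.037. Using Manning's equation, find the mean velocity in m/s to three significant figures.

A = (b + z·y)·y = (5.22 + 2.3×2.27)×2.27 = 23.70 m²
P = b + 2y√(1+z²) = 5.22 + 2×2.27×√(1+2.3²) = 16.61 m
R = A/P = 23.70/16.61 = 1.427 m
Q = (1/n)·A·R^(2/3)·S^(1/2) = (1/0.037) × 23.70 × 1.427^(2/3) × 0.0050^(1/2) = 57.42 m³/s
V = Q/A = 57.42/23.70 = 2.423 m/s

2.42 m/s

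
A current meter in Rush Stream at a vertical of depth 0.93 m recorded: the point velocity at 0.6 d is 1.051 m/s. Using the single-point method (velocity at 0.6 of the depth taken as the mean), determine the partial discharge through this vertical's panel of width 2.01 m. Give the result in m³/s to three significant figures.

v̄ = v₀.₆ = 1.051 m/s
q = v̄ × d × w = 1.051 × 0.93 × 2.01 = 1.965 m³/s

1.96 m³/s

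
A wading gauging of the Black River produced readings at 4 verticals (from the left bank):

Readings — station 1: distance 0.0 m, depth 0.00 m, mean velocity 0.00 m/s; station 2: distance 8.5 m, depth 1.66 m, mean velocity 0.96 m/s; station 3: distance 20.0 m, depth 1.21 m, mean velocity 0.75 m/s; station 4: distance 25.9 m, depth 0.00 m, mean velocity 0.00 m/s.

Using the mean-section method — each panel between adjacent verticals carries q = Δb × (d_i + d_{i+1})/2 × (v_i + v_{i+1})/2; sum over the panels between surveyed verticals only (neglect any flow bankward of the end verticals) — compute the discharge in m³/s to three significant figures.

Panel 1-2: Δb = 8.5 m, d̄ = (0.00+1.66)/2 = 0.83, v̄ = (0.00+0.96)/2 = 0.48 → q = 8.5×0.83×0.48 = 3.386 m³/s
Panel 2-3: Δb = 11.5 m, d̄ = (1.66+1.21)/2 = 1.435, v̄ = (0.96+0.75)/2 = 0.855 → q = 11.5×1.435×0.855 = 14.11 m³/s
Panel 3-4: Δb = 5.9 m, d̄ = (1.21+0.00)/2 = 0.605, v̄ = (0.75+0.00)/2 = 0.375 → q = 5.9×0.605×0.375 = 1.339 m³/s
Q = Σ q = 18.83 m³/s

18.8 m³/s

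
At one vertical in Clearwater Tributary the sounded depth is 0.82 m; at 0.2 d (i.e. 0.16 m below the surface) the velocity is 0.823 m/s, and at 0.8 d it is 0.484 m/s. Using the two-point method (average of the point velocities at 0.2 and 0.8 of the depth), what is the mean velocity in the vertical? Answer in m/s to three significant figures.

0.654 m/s

v̄ = (0.823 + 0.484) / 2 = 0.6535 m/s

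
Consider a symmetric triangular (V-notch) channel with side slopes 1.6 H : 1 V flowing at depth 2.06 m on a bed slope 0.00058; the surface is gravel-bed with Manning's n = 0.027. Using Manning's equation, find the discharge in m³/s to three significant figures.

5.53 m³/s

A = z·y² = 1.6×2.06² = 6.790 m²
P = 2y√(1+z²) = 2×2.06×√(1+1.6²) = 7.774 m
R = A/P = 6.790/7.774 = 0.8734 m
Q = (1/n)·A·R^(2/3)·S^(1/2) = (1/0.027) × 6.790 × 0.8734^(2/3) × 0.00058^(1/2) = 5.534 m³/s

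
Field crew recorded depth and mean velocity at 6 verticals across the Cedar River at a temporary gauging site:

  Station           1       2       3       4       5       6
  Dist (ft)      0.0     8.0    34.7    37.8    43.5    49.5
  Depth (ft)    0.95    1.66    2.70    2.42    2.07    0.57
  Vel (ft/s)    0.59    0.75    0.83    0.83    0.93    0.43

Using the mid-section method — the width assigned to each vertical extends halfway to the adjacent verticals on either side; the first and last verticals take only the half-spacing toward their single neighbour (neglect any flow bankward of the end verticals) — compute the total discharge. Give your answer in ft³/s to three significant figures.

78.1 ft³/s

w_1 = (8.0 − 0.0)/2 = 4 ft; q_1 = 0.59 × 0.95 × 4 = 2.242 ft³/s
w_2 = (34.7 − 0.0)/2 = 17.35 ft; q_2 = 0.75 × 1.66 × 17.35 = 21.60 ft³/s
w_3 = (37.8 − 8.0)/2 = 14.9 ft; q_3 = 0.83 × 2.70 × 14.9 = 33.39 ft³/s
w_4 = (43.5 − 34.7)/2 = 4.4 ft; q_4 = 0.83 × 2.42 × 4.4 = 8.838 ft³/s
w_5 = (49.5 − 37.8)/2 = 5.85 ft; q_5 = 0.93 × 2.07 × 5.85 = 11.26 ft³/s
w_6 = (49.5 − 43.5)/2 = 3 ft; q_6 = 0.43 × 0.57 × 3 = 0.7353 ft³/s
Q = Σ qᵢ = 78.07 ft³/s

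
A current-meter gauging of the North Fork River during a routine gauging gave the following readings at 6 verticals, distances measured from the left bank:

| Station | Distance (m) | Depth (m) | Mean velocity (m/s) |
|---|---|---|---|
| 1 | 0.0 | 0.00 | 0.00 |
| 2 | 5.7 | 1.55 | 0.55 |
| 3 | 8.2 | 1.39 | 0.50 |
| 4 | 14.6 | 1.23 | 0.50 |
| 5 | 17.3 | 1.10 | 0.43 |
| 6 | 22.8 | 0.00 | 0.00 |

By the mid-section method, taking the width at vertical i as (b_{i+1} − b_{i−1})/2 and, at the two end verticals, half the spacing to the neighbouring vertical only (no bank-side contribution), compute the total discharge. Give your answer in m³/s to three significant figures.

w_2 = (8.2 − 0.0)/2 = 4.1 m; q_2 = 0.55 × 1.55 × 4.1 = 3.495 m³/s
w_3 = (14.6 − 5.7)/2 = 4.45 m; q_3 = 0.50 × 1.39 × 4.45 = 3.093 m³/s
w_4 = (17.3 − 8.2)/2 = 4.55 m; q_4 = 0.50 × 1.23 × 4.55 = 2.798 m³/s
w_5 = (22.8 − 14.6)/2 = 4.1 m; q_5 = 0.43 × 1.10 × 4.1 = 1.939 m³/s
Stations 1, 6 contribute zero (depth or velocity is 0).
Q = Σ qᵢ = 11.33 m³/s

11.3 m³/s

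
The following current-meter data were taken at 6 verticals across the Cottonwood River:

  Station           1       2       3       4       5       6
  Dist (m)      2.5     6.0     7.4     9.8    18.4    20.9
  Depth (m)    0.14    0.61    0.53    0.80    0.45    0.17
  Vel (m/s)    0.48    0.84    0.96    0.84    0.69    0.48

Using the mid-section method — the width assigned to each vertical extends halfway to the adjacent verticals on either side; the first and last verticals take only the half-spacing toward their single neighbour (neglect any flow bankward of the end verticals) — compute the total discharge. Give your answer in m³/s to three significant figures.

w_1 = (6.0 − 2.5)/2 = 1.75 m; q_1 = 0.48 × 0.14 × 1.75 = 0.1176 m³/s
w_2 = (7.4 − 2.5)/2 = 2.45 m; q_2 = 0.84 × 0.61 × 2.45 = 1.255 m³/s
w_3 = (9.8 − 6.0)/2 = 1.9 m; q_3 = 0.96 × 0.53 × 1.9 = 0.9667 m³/s
w_4 = (18.4 − 7.4)/2 = 5.5 m; q_4 = 0.84 × 0.80 × 5.5 = 3.696 m³/s
w_5 = (20.9 − 9.8)/2 = 5.55 m; q_5 = 0.69 × 0.45 × 5.55 = 1.723 m³/s
w_6 = (20.9 − 18.4)/2 = 1.25 m; q_6 = 0.48 × 0.17 × 1.25 = 0.1020 m³/s
Q = Σ qᵢ = 7.861 m³/s

7.86 m³/s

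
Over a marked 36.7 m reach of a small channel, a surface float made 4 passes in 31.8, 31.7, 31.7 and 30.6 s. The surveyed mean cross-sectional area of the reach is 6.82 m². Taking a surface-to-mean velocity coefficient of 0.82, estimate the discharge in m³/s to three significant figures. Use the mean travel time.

6.53 m³/s

t̄ = (31.8 + 31.7 + 31.7 + 30.6) / 4 = 31.45 s
v_surface = L / t̄ = 36.7 / 31.45 = 1.167 m/s
v_mean = 0.82 × 1.167 = 0.9569 m/s
Q = A × v_mean = 6.82 × 0.9569 = 6.526 m³/s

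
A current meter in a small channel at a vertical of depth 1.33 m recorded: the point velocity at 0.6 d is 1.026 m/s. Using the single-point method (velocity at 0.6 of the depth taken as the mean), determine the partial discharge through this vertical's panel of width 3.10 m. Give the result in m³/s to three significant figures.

4.23 m³/s

v̄ = v₀.₆ = 1.026 m/s
q = v̄ × d × w = 1.026 × 1.33 × 3.10 = 4.230 m³/s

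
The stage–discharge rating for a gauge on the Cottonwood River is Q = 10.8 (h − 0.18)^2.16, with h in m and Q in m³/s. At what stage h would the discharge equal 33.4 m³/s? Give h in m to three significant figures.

h − h₀ = (Q/C)^(1/b) = (33.4/10.8)^(1/2.16) = 1.687 m
h = 0.18 + 1.687 = 1.867 m

1.87 m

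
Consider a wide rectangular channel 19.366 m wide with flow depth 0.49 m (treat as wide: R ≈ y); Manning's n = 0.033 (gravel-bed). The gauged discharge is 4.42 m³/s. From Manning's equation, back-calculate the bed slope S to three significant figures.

0.000612

A = b·y = 19.366 × 0.49 = 9.489 m²
Wide channel: R ≈ y = 0.49 m
S = (Q·n / (1·A·R^(2/3)))² = (4.42×0.033 / (1×9.489×0.6215))² = 0.0006116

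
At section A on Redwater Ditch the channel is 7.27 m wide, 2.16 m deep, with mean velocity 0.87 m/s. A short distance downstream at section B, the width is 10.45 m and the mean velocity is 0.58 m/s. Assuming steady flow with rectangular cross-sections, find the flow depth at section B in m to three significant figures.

Q = A₁V₁ = (7.27×2.16) × 0.87 = 13.66 m³/s
d₂ = Q/(b₂ V₂) = 13.66/(10.45×0.58) = 2.254 m

2.25 m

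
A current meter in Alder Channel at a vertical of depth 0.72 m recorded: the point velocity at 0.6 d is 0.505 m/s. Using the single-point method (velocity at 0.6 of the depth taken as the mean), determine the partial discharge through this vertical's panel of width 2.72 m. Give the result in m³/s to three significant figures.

v̄ = v₀.₆ = 0.505 m/s
q = v̄ × d × w = 0.5050 × 0.72 × 2.72 = 0.9890 m³/s

0.989 m³/s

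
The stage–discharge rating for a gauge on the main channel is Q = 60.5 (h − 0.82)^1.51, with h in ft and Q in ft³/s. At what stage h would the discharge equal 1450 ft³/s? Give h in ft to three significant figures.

h − h₀ = (Q/C)^(1/b) = (1450/60.5)^(1/1.51) = 8.197 ft
h = 0.82 + 8.197 = 9.017 ft

9.02 ft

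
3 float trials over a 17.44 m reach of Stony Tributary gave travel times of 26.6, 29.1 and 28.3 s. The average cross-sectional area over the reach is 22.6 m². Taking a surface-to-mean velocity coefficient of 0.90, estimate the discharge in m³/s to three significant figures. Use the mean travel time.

t̄ = (26.6 + 29.1 + 28.3) / 3 = 28 s
v_surface = L / t̄ = 17.44 / 28 = 0.6229 m/s
v_mean = 0.90 × 0.6229 = 0.5606 m/s
Q = A × v_mean = 22.6 × 0.5606 = 12.67 m³/s

12.7 m³/s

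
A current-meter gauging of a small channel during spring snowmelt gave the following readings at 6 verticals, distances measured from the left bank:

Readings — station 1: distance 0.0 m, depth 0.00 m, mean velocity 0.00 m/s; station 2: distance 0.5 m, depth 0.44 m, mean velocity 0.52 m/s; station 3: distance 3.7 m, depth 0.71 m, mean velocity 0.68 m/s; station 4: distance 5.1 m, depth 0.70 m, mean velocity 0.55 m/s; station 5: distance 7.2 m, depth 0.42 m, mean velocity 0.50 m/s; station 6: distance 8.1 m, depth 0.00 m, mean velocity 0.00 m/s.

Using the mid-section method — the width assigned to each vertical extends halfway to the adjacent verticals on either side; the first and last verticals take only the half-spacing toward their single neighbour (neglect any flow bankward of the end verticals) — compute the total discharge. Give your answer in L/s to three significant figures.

w_2 = (3.7 − 0.0)/2 = 1.85 m; q_2 = 0.52 × 0.44 × 1.85 = 0.4233 m³/s
w_3 = (5.1 − 0.5)/2 = 2.3 m; q_3 = 0.68 × 0.71 × 2.3 = 1.110 m³/s
w_4 = (7.2 − 3.7)/2 = 1.75 m; q_4 = 0.55 × 0.70 × 1.75 = 0.6738 m³/s
w_5 = (8.1 − 5.1)/2 = 1.5 m; q_5 = 0.50 × 0.42 × 1.5 = 0.3150 m³/s
Stations 1, 6 contribute zero (depth or velocity is 0).
Q = Σ qᵢ = 2.522 m³/s
= 2.522 × 1000 = 2522 L/s

2520 L/s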